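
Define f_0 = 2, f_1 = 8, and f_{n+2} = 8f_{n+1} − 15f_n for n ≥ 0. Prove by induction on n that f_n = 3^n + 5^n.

Base cases: f_0 = 2 and 3^0 + 5^0 = 2; f_1 = 8 and 3^1 + 5^1 = 8.
Assume f_j = 3^j + 5^j for all 0 ≤ j ≤ r, where r ≥ 1.
Then f_{r+1} = 8f_r − 15f_{r−1} = 8·(3^r + 5^r) − 15·(3^{r−1} + 5^{r−1}) = (8·3 − 15)3^{r−1} + (8·5 − 15)5^{r−1} = 9·3^{r−1} + 25·5^{r−1} = 3^{r+1} + 5^{r+1}.
Hence f_n = 3^n + 5^n for every n ≥ 0, by strong induction.

f_n = 3^n + 5^n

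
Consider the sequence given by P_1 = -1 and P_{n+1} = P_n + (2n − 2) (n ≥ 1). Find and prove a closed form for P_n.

Claim: P_n = n^2 − 3n + 1.

Base case: P_1 = -1, and 1^2 − 3·1 + 1 = -1.
Assume P_r = r^2 − 3r + 1.
Then P_{r+1} = P_r + (2r − 2) = (r^2 − 3r + 1) + (2r − 2) = r^2 − r − 1,
and (r+1)^2 − 3·(r+1) + 1 = r^2 − r − 1.
By induction, P_n = n^2 − 3n + 1 for all n ≥ 1.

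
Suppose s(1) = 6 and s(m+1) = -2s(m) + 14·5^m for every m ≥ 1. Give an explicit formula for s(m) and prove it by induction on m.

Claim: s(m) = 2·(-2)^m + 2·5^m.

Base case: s(1) = 6, and 2·(-2)^1 + 2·5^1 = -4 + 10 = 6.
Assume s(j) = 2·(-2)^j + 2·5^j for some j ≥ 1.
Then s(j+1) = -2s(j) + 14·5^j = -2·(2·(-2)^j + 2·5^j) + 14·5^j = 2·(-2)^{j+1} − 4·5^j + 14·5^j = 2·(-2)^{j+1} + 10·5^j = 2·(-2)^{j+1} + 2·5^{j+1}.
This completes the inductive step, so s(m) = 2·(-2)^m + 2·5^m for all m ≥ 1.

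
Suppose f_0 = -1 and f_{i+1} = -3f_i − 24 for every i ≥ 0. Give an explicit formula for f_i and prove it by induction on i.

Claim: f_i = 5·(-3)^i − 6.

Base case: f_0 = -1, and 5·(-3)^0 − 6 = 5 − 6 = -1.
Assume f_j = 5·(-3)^j − 6 for some j ≥ 0.
Then f_{j+1} = -3f_j − 24 = -3·(5·(-3)^j − 6) − 24 = -15·(-3)^j + 18 − 24 = 5·(-3)^{j+1} − 6.
By induction, f_i = 5·(-3)^i − 6 for all i ≥ 0.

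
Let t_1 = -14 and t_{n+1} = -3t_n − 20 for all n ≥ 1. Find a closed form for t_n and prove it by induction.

Claim: t_n = 3·(-3)^n − 5.

Base case: t_1 = -14, and 3·(-3)^1 − 5 = -9 − 5 = -14.
Assume t_m = 3·(-3)^m − 5 for some m ≥ 1.
Then t_{m+1} = -3t_m − 20 = -3·(3·(-3)^m − 5) − 20 = -9·(-3)^m + 15 − 20 = 3·(-3)^{m+1} − 5.
So the formula holds for m+1, and by induction t_n = 3·(-3)^n − 5 for all n ≥ 1.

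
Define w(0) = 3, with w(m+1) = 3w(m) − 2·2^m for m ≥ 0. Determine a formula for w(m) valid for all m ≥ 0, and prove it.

Claim: w(m) = 3^m + 2·2^m.

Base case: w(0) = 3, and 3^0 + 2·2^0 = 1 + 2 = 3.
Assume w(j) = 3^j + 2·2^j for some j ≥ 0.
Then w(j+1) = 3w(j) − 2·2^j = 3·(3^j + 2·2^j) − 2·2^j = 3^{j+1} + 6·2^j − 2·2^j = 3^{j+1} + 4·2^j = 3^{j+1} + 2·2^{j+1}.
By induction, w(m) = 3^m + 2·2^m for all m ≥ 0.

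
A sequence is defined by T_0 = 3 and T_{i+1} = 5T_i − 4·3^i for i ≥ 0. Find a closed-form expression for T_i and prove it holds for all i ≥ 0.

Claim: T_i = 5^i + 2·3^i.

Base case: T_0 = 3, and 5^0 + 2·3^0 = 1 + 2 = 3.
Assume T_k = 5^k + 2·3^k for some k ≥ 0.
Then T_{k+1} = 5T_k − 4·3^k = 5·(5^k + 2·3^k) − 4·3^k = 5^{k+1} + 10·3^k − 4·3^k = 5^{k+1} + 6·3^k = 5^{k+1} + 2·3^{k+1}.
Hence T_i = 5^i + 2·3^i for every i ≥ 0, by induction.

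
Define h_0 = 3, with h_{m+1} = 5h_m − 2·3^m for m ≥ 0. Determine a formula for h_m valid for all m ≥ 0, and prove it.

Claim: h_m = 2·5^m + 3^m.

Base case: h_0 = 3, and 2·5^0 + 3^0 = 2 + 1 = 3.
Assume h_r = 2·5^r + 3^r for some r ≥ 0.
Then h_{r+1} = 5h_r − 2·3^r = 5·(2·5^r + 3^r) − 2·3^r = 2·5^{r+1} + 5·3^r − 2·3^r = 2·5^{r+1} + 3·3^r = 2·5^{r+1} + 3^{r+1}.
This completes the inductive step, so h_m = 2·5^m + 3^m for all m ≥ 0.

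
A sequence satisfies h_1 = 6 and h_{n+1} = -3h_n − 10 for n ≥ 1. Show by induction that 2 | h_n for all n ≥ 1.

Base case: h_1 = 6 = 2·3, so 2 | h_1.
Assume 2 | h_m, so h_m = 2t for some integer t.
Then h_{m+1} = -3h_m − 10 = -3·(2t) − 10 = 2(-3t − 5), so 2 | h_{m+1}.
So the property holds for m+1, and by induction 2 | h_n for all n ≥ 1.

2 | h_n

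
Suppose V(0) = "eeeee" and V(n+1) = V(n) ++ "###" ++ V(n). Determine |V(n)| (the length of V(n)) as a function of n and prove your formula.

Claim: |V(n)| = 2^{n+3} − 3.

Base case: |V(0)| = 5, and 2^{0+3} − 3 = 5.
Assume |V(k)| = 2^{k+3} − 3.
Then |V(k+1)| = |V(k)| + 3 + |V(k)| = 2|V(k)| + 3 = 2(2^{k+3} − 3) + 3 = 2^{k+1+3} − 6 + 3 = 2^{k+1+3} − 3.
By induction, |V(n)| = 2^{n+3} − 3 for all n ≥ 0.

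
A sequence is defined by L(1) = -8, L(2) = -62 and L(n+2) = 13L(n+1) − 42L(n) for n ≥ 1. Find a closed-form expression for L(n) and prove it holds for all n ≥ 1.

Claim: L(n) = 6^n − 2·7^n.

Base cases: L(1) = -8 and 6^1 − 2·7^1 = -8; L(2) = -62 and 6^2 − 2·7^2 = -62.
Assume L(j) = 6^j − 2·7^j for all 1 ≤ j ≤ m, where m ≥ 2.
Then L(m+1) = 13L(m) − 42L(m−1) = 13·(6^m − 2·7^m) − 42·(6^{m−1} − 2·7^{m−1}) = (13·6 − 42)6^{m−1} − 2·(13·7 − 42)7^{m−1} = 36·6^{m−1} − 98·7^{m−1} = 6^{m+1} − 2·7^{m+1}.
This completes the inductive step, so L(n) = 6^n − 2·7^n for all n ≥ 1.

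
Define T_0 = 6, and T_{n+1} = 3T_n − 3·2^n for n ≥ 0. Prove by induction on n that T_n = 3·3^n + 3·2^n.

Base case: T_0 = 6, and 3·3^0 + 3·2^0 = 3 + 3 = 6.
Assume T_m = 3·3^m + 3·2^m for some m ≥ 0.
Then T_{m+1} = 3T_m − 3·2^m = 3·(3·3^m + 3·2^m) − 3·2^m = 3·3^{m+1} + 9·2^m − 3·2^m = 3·3^{m+1} + 6·2^m = 3·3^{m+1} + 3·2^{m+1}.
So the formula holds for m+1, and by induction T_n = 3·3^n + 3·2^n for all n ≥ 0.

T_n = 3·3^n + 3·2^n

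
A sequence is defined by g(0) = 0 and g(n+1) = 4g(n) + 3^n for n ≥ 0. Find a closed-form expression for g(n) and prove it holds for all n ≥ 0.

Claim: g(n) = 4^n − 3^n.

Base case: g(0) = 0, and 4^0 − 3^0 = 1 − 1 = 0.
Assume g(j) = 4^j − 3^j for some j ≥ 0.
Then g(j+1) = 4g(j) + 3^j = 4·(4^j − 3^j) + 3^j = 4^{j+1} − 4·3^j + 3^j = 4^{j+1} − 3·3^j = 4^{j+1} − 3^{j+1}.
This completes the inductive step, so g(n) = 4^n − 3^n for all n ≥ 0.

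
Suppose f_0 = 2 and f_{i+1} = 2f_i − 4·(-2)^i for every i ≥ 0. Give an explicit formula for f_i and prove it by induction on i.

Claim: f_i = 2^i + (-2)^i.

Base case: f_0 = 2, and 2^0 + (-2)^0 = 1 + 1 = 2.
Assume f_j = 2^j + (-2)^j for some j ≥ 0.
Then f_{j+1} = 2f_j − 4·(-2)^j = 2·(2^j + (-2)^j) − 4·(-2)^j = 2^{j+1} + 2·(-2)^j − 4·(-2)^j = 2^{j+1} − 2·(-2)^j = 2^{j+1} + (-2)^{j+1}.
Hence f_i = 2^i + (-2)^i for every i ≥ 0, by induction.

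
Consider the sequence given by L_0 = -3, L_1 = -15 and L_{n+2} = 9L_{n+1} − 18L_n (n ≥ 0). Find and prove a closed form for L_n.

Claim: L_n = -3^n − 2·6^n.

Base cases: L_0 = -3 and -3^0 − 2·6^0 = -3; L_1 = -15 and -3^1 − 2·6^1 = -15.
Assume L_j = -3^j − 2·6^j for all 0 ≤ j ≤ r, where r ≥ 1.
Then L_{r+1} = 9L_r − 18L_{r−1} = 9·(-3^r − 2·6^r) − 18·(-3^{r−1} − 2·6^{r−1}) = -(9·3 − 18)3^{r−1} − 2·(9·6 − 18)6^{r−1} = -9·3^{r−1} − 72·6^{r−1} = -3^{r+1} − 2·6^{r+1}.
So the formula holds for r+1, and by strong induction L_n = -3^n − 2·6^n for all n ≥ 0.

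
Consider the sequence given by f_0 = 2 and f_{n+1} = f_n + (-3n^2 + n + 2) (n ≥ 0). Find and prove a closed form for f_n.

Claim: f_n = -n^3 + 2n^2 + n + 2.

Base case: f_0 = 2, and -0^3 + 2·0^2 + 0 + 2 = 2.
Assume f_j = -j^3 + 2j^2 + j + 2.
Then f_{j+1} = f_j + (-3j^2 + j + 2) = (-j^3 + 2j^2 + j + 2) + (-3j^2 + j + 2) = -j^3 − j^2 + 2j + 4,
and -(j+1)^3 + 2·(j+1)^2 + (j+1) + 2 = -j^3 − j^2 + 2j + 4.
Hence f_n = -n^3 + 2n^2 + n + 2 for every n ≥ 0, by induction.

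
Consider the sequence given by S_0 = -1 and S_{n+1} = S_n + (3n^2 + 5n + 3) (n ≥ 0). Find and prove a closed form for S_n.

Claim: S_n = n^3 + n^2 + n − 1.

Base case: S_0 = -1, and 0^3 + 0^2 + 0 − 1 = -1.
Assume S_r = r^3 + r^2 + r − 1.
Then S_{r+1} = S_r + (3r^2 + 5r + 3) = (r^3 + r^2 + r − 1) + (3r^2 + 5r + 3) = r^3 + 4r^2 + 6r + 2,
and (r+1)^3 + (r+1)^2 + (r+1) − 1 = r^3 + 4r^2 + 6r + 2.
Hence S_n = n^3 + n^2 + n − 1 for every n ≥ 0, by induction.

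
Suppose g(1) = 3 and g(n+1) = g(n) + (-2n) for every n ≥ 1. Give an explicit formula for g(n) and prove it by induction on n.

Claim: g(n) = -n^2 + n + 3.

Base case: g(1) = 3, and -1^2 + 1 + 3 = 3.
Assume g(r) = -r^2 + r + 3.
Then g(r+1) = g(r) + (-2r) = (-r^2 + r + 3) + (-2r) = -r^2 − r + 3,
and -(r+1)^2 + (r+1) + 3 = -r^2 − r + 3.
This completes the inductive step, so g(n) = -n^2 + n + 3 for all n ≥ 1.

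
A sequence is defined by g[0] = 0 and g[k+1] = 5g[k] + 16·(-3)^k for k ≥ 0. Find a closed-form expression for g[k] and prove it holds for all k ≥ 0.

Claim: g[k] = 2·5^k − 2·(-3)^k.

Base case: g[0] = 0, and 2·5^0 − 2·(-3)^0 = 2 − 2 = 0.
Assume g[j] = 2·5^j − 2·(-3)^j for some j ≥ 0.
Then g[j+1] = 5g[j] + 16·(-3)^j = 5·(2·5^j − 2·(-3)^j) + 16·(-3)^j = 2·5^{j+1} − 10·(-3)^j + 16·(-3)^j = 2·5^{j+1} + 6·(-3)^j = 2·5^{j+1} − 2·(-3)^{j+1}.
By induction, g[k] = 2·5^k − 2·(-3)^k for all k ≥ 0.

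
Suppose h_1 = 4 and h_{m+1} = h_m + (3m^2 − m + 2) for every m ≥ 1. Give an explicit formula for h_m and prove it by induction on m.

Claim: h_m = m^3 − 2m^2 + 3m + 2.

Base case: h_1 = 4, and 1^3 − 2·1^2 + 3·1 + 2 = 4.
Assume h_j = j^3 − 2j^2 + 3j + 2.
Then h_{j+1} = h_j + (3j^2 − j + 2) = (j^3 − 2j^2 + 3j + 2) + (3j^2 − j + 2) = j^3 + j^2 + 2j + 4,
and (j+1)^3 − 2·(j+1)^2 + 3·(j+1) + 2 = j^3 + j^2 + 2j + 4.
This completes the inductive step, so h_m = m^3 − 2m^2 + 3m + 2 for all m ≥ 1.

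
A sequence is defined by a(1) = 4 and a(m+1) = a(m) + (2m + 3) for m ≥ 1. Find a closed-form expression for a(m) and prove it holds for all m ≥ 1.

Claim: a(m) = m^2 + 2m + 1.

Base case: a(1) = 4, and 1^2 + 2·1 + 1 = 4.
Assume a(r) = r^2 + 2r + 1.
Then a(r+1) = a(r) + (2r + 3) = (r^2 + 2r + 1) + (2r + 3) = r^2 + 4r + 4,
and (r+1)^2 + 2·(r+1) + 1 = r^2 + 4r + 4.
Hence a(m) = m^2 + 2m + 1 for every m ≥ 1, by induction.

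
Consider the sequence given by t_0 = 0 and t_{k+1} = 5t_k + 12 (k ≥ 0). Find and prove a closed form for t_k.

Claim: t_k = 3·5^k − 3.

Base case: t_0 = 0, and 3·5^0 − 3 = 3 − 3 = 0.
Assume t_j = 3·5^j − 3 for some j ≥ 0.
Then t_{j+1} = 5t_j + 12 = 5·(3·5^j − 3) + 12 = 15·5^j − 15 + 12 = 3·5^{j+1} − 3.
This completes the inductive step, so t_k = 3·5^k − 3 for all k ≥ 0.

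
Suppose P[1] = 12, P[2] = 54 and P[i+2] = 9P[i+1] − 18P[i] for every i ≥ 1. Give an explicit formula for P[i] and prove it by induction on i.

Claim: P[i] = 2·3^i + 6^i.

Base cases: P[1] = 12 and 2·3^1 + 6^1 = 12; P[2] = 54 and 2·3^2 + 6^2 = 54.
Assume P[j] = 2·3^j + 6^j for all 1 ≤ j ≤ k, where k ≥ 2.
Then P[k+1] = 9P[k] − 18P[k−1] = 9·(2·3^k + 6^k) − 18·(2·3^{k−1} + 6^{k−1}) = 2·(9·3 − 18)3^{k−1} + (9·6 − 18)6^{k−1} = 18·3^{k−1} + 36·6^{k−1} = 2·3^{k+1} + 6^{k+1}.
This completes the inductive step, so P[i] = 2·3^i + 6^i for all i ≥ 1.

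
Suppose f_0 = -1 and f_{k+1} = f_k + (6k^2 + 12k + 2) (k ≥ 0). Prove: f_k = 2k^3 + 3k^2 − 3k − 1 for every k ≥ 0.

Base case: f_0 = -1, and 2·0^3 + 3·0^2 − 3·0 − 1 = -1.
Assume f_r = 2r^3 + 3r^2 − 3r − 1.
Then f_{r+1} = f_r + (6r^2 + 12r + 2) = (2r^3 + 3r^2 − 3r − 1) + (6r^2 + 12r + 2) = 2r^3 + 9r^2 + 9r + 1,
and 2·(r+1)^3 + 3·(r+1)^2 − 3·(r+1) − 1 = 2r^3 + 9r^2 + 9r + 1.
Hence f_k = 2k^3 + 3k^2 − 3k − 1 for every k ≥ 0, by induction.

f_k = 2k^3 + 3k^2 − 3k − 1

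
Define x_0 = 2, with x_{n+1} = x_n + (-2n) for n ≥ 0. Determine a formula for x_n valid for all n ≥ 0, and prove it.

Claim: x_n = -n^2 + n + 2.

Base case: x_0 = 2, and -0^2 + 0 + 2 = 2.
Assume x_j = -j^2 + j + 2.
Then x_{j+1} = x_j + (-2j) = (-j^2 + j + 2) + (-2j) = -j^2 − j + 2,
and -(j+1)^2 + (j+1) + 2 = -j^2 − j + 2.
This completes the inductive step, so x_n = -n^2 + n + 2 for all n ≥ 0.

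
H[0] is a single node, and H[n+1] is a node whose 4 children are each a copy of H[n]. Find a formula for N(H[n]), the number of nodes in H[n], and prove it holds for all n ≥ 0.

Claim: N(H[n]) = (4^{n+1} − 1)/3.

Base case: N(H[0]) = 1, and (4^{0+1} − 1)/3 = 1.
Assume N(H[j]) = (4^{j+1} − 1)/3.
Then N(H[j+1]) = 1 + 4N(H[j]) = 1 + 4·(4^{j+1} − 1)/3 = 1 + (4^{j+2} − 4)/3 = (3 + 4^{j+2} − 4)/3 = (4^{j+2} − 1)/3.
Hence N(H[n]) = (4^{n+1} − 1)/3 for every n ≥ 0, by induction.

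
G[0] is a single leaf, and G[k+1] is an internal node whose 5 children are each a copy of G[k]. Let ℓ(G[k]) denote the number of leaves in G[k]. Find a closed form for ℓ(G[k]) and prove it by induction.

Claim: ℓ(G[k]) = 5^k.

Base case: ℓ(G[0]) = 1, and 5^0 = 1.
Assume ℓ(G[m]) = 5^m.
Then ℓ(G[m+1]) = 5·ℓ(G[m]) = 5·5^m = 5^{m+1}.
So the formula holds for m+1, and by induction ℓ(G[k]) = 5^k for all k ≥ 0.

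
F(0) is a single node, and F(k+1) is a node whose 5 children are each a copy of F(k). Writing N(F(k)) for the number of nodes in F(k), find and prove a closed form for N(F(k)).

Claim: N(F(k)) = (5^{k+1} − 1)/4.

Base case: N(F(0)) = 1, and (5^{0+1} − 1)/4 = 1.
Assume N(F(j)) = (5^{j+1} − 1)/4.
Then N(F(j+1)) = 1 + 5N(F(j)) = 1 + 5·(5^{j+1} − 1)/4 = 1 + (5^{j+2} − 5)/4 = (4 + 5^{j+2} − 5)/4 = (5^{j+2} − 1)/4.
This completes the inductive step, so N(F(k)) = (5^{k+1} − 1)/4 for all k ≥ 0.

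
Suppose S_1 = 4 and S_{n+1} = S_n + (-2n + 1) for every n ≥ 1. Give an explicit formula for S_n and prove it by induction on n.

Claim: S_n = -n^2 + 2n + 3.

Base case: S_1 = 4, and -1^2 + 2·1 + 3 = 4.
Assume S_m = -m^2 + 2m + 3.
Then S_{m+1} = S_m + (-2m + 1) = (-m^2 + 2m + 3) + (-2m + 1) = -m^2 + 4,
and -(m+1)^2 + 2·(m+1) + 3 = -m^2 + 4.
Hence S_n = -n^2 + 2n + 3 for every n ≥ 1, by induction.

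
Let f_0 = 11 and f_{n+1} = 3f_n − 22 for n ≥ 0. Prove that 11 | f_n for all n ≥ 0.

Base case: f_0 = 11 = 11·1, so 11 | f_0.
Assume 11 | f_r, so f_r = 11t for some integer t.
Then f_{r+1} = 3f_r − 22 = 3·(11t) − 22 = 11(3t − 2), so 11 | f_{r+1}.
By induction, 11 | f_n for all n ≥ 0.

11 | f_n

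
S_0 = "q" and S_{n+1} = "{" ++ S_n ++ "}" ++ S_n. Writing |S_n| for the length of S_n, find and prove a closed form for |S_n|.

Claim: |S_n| = 3·2^n − 2.

Base case: |S_0| = 1, and 3·2^0 − 2 = 1.
Assume |S_k| = 3·2^k − 2.
Then |S_{k+1}| = 1 + |S_k| + 1 + |S_k| = 2|S_k| + 2 = 2(3·2^k − 2) + 2 = 3·2^{k+1} − 4 + 2 = 3·2^{k+1} − 2.
By induction, |S_n| = 3·2^n − 2 for all n ≥ 0.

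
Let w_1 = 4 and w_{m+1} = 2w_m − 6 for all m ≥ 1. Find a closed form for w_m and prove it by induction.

Claim: w_m = -2^m + 6.

Base case: w_1 = 4, and -2^1 + 6 = -2 + 6 = 4.
Assume w_r = -2^r + 6 for some r ≥ 1.
Then w_{r+1} = 2w_r − 6 = 2·(-2^r + 6) − 6 = -2^{r+1} + 12 − 6 = -2^{r+1} + 6.
This completes the inductive step, so w_m = -2^m + 6 for all m ≥ 1.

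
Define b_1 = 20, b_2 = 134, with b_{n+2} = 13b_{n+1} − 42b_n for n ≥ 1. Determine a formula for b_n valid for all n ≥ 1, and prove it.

Claim: b_n = 6^n + 2·7^n.

Base cases: b_1 = 20 and 6^1 + 2·7^1 = 20; b_2 = 134 and 6^2 + 2·7^2 = 134.
Assume b_i = 6^i + 2·7^i for all 1 ≤ i ≤ j, where j ≥ 2.
Then b_{j+1} = 13b_j − 42b_{j−1} = 13·(6^j + 2·7^j) − 42·(6^{j−1} + 2·7^{j−1}) = (13·6 − 42)6^{j−1} + 2·(13·7 − 42)7^{j−1} = 36·6^{j−1} + 98·7^{j−1} = 6^{j+1} + 2·7^{j+1}.
Hence b_n = 6^n + 2·7^n for every n ≥ 1, by strong induction.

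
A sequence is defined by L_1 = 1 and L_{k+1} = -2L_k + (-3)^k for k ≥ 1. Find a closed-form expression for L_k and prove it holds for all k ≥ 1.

Claim: L_k = (-2)^k − (-3)^k.

Base case: L_1 = 1, and (-2)^1 − (-3)^1 = -2 + 3 = 1.
Assume L_r = (-2)^r − (-3)^r for some r ≥ 1.
Then L_{r+1} = -2L_r + (-3)^r = -2·((-2)^r − (-3)^r) + (-3)^r = (-2)^{r+1} + 2·(-3)^r + (-3)^r = (-2)^{r+1} + 3·(-3)^r = (-2)^{r+1} − (-3)^{r+1}.
So the formula holds for r+1, and by induction L_k = (-2)^k − (-3)^k for all k ≥ 1.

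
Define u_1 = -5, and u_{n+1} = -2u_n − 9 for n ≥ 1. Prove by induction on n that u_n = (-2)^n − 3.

Base case: u_1 = -5, and (-2)^1 − 3 = -2 − 3 = -5.
Assume u_r = (-2)^r − 3 for some r ≥ 1.
Then u_{r+1} = -2u_r − 9 = -2·((-2)^r − 3) − 9 = -2·(-2)^r + 6 − 9 = (-2)^{r+1} − 3.
By induction, u_n = (-2)^n − 3 for all n ≥ 1.

u_n = (-2)^n − 3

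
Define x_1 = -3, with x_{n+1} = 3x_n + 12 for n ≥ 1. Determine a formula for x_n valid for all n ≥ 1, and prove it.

Claim: x_n = 3^n − 6.

Base case: x_1 = -3, and 3^1 − 6 = 3 − 6 = -3.
Assume x_m = 3^m − 6 for some m ≥ 1.
Then x_{m+1} = 3x_m + 12 = 3·(3^m − 6) + 12 = 3^{m+1} − 18 + 12 = 3^{m+1} − 6.
Hence x_n = 3^n − 6 for every n ≥ 1, by induction.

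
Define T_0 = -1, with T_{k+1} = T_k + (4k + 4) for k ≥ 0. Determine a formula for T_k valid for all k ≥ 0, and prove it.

Claim: T_k = 2k^2 + 2k − 1.

Base case: T_0 = -1, and 2·0^2 + 2·0 − 1 = -1.
Assume T_j = 2j^2 + 2j − 1.
Then T_{j+1} = T_j + (4j + 4) = (2j^2 + 2j − 1) + (4j + 4) = 2j^2 + 6j + 3,
and 2·(j+1)^2 + 2·(j+1) − 1 = 2j^2 + 6j + 3.
By induction, T_k = 2k^2 + 2k − 1 for all k ≥ 0.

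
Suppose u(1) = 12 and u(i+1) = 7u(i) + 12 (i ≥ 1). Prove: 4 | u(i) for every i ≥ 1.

Base case: u(1) = 12 = 4·3, so 4 | u(1).
Assume 4 | u(k), so u(k) = 4t for some integer t.
Then u(k+1) = 7u(k) + 12 = 7·(4t) + 12 = 4(7t + 3), so 4 | u(k+1).
Hence 4 | u(i) for every i ≥ 1, by induction.

4 | u(i)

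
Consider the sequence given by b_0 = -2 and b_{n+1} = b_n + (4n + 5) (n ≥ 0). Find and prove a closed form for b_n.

Claim: b_n = 2n^2 + 3n − 2.

Base case: b_0 = -2, and 2·0^2 + 3·0 − 2 = -2.
Assume b_m = 2m^2 + 3m − 2.
Then b_{m+1} = b_m + (4m + 5) = (2m^2 + 3m − 2) + (4m + 5) = 2m^2 + 7m + 3,
and 2·(m+1)^2 + 3·(m+1) − 2 = 2m^2 + 7m + 3.
Hence b_n = 2n^2 + 3n − 2 for every n ≥ 0, by induction.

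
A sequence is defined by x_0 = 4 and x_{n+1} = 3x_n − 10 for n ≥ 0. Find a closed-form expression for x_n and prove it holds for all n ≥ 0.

Claim: x_n = -3^n + 5.

Base case: x_0 = 4, and -3^0 + 5 = -1 + 5 = 4.
Assume x_r = -3^r + 5 for some r ≥ 0.
Then x_{r+1} = 3x_r − 10 = 3·(-3^r + 5) − 10 = -3^{r+1} + 15 − 10 = -3^{r+1} + 5.
By induction, x_n = -3^n + 5 for all n ≥ 0.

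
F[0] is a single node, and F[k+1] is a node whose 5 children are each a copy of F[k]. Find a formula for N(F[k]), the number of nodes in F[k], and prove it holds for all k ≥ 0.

Claim: N(F[k]) = (5^{k+1} − 1)/4.

Base case: N(F[0]) = 1, and (5^{0+1} − 1)/4 = 1.
Assume N(F[m]) = (5^{m+1} − 1)/4.
Then N(F[m+1]) = 1 + 5N(F[m]) = 1 + 5·(5^{m+1} − 1)/4 = 1 + (5^{m+2} − 5)/4 = (4 + 5^{m+2} − 5)/4 = (5^{m+2} − 1)/4.
This completes the inductive step, so N(F[k]) = (5^{k+1} − 1)/4 for all k ≥ 0.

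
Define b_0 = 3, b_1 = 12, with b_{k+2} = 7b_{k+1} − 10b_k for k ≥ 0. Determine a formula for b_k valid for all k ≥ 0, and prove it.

Claim: b_k = 2·5^k + 2^k.

Base cases: b_0 = 3 and 2·5^0 + 2^0 = 3; b_1 = 12 and 2·5^1 + 2^1 = 12.
Assume b_i = 2·5^i + 2^i for all 0 ≤ i ≤ j, where j ≥ 1.
Then b_{j+1} = 7b_j − 10b_{j−1} = 7·(2·5^j + 2^j) − 10·(2·5^{j−1} + 2^{j−1}) = 2·(7·5 − 10)5^{j−1} + (7·2 − 10)2^{j−1} = 50·5^{j−1} + 4·2^{j−1} = 2·5^{j+1} + 2^{j+1}.
This completes the inductive step, so b_k = 2·5^k + 2^k for all k ≥ 0.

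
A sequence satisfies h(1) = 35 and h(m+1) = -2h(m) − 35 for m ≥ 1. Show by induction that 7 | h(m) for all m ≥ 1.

Base case: h(1) = 35 = 7·5, so 7 | h(1).
Assume 7 | h(r), so h(r) = 7t for some integer t.
Then h(r+1) = -2h(r) − 35 = -2·(7t) − 35 = 7(-2t − 5), so 7 | h(r+1).
This completes the inductive step, so 7 | h(m) for all m ≥ 1.

7 | h(m)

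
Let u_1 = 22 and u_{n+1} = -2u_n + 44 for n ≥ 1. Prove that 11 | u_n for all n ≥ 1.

Base case: u_1 = 22 = 11·2, so 11 | u_1.
Assume 11 | u_k, so u_k = 11t for some integer t.
Then u_{k+1} = -2u_k + 44 = -2·(11t) + 44 = 11(-2t + 4), so 11 | u_{k+1}.
Hence 11 | u_n for every n ≥ 1, by induction.

11 | u_n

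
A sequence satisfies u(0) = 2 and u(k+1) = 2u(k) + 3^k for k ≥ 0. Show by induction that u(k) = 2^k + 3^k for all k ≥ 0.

Base case: u(0) = 2, and 2^0 + 3^0 = 1 + 1 = 2.
Assume u(m) = 2^m + 3^m for some m ≥ 0.
Then u(m+1) = 2u(m) + 3^m = 2·(2^m + 3^m) + 3^m = 2^{m+1} + 2·3^m + 3^m = 2^{m+1} + 3·3^m = 2^{m+1} + 3^{m+1}.
This completes the inductive step, so u(k) = 2^k + 3^k for all k ≥ 0.

u(k) = 2^k + 3^k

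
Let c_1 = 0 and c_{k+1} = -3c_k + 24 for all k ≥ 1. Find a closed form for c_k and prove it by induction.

Claim: c_k = 2·(-3)^k + 6.

Base case: c_1 = 0, and 2·(-3)^1 + 6 = -6 + 6 = 0.
Assume c_r = 2·(-3)^r + 6 for some r ≥ 1.
Then c_{r+1} = -3c_r + 24 = -3·(2·(-3)^r + 6) + 24 = -6·(-3)^r − 18 + 24 = 2·(-3)^{r+1} + 6.
By induction, c_k = 2·(-3)^k + 6 for all k ≥ 1.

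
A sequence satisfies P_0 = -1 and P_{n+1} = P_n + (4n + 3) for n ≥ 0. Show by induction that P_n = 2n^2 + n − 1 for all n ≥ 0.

Base case: P_0 = -1, and 2·0^2 + 0 − 1 = -1.
Assume P_j = 2j^2 + j − 1.
Then P_{j+1} = P_j + (4j + 3) = (2j^2 + j − 1) + (4j + 3) = 2j^2 + 5j + 2,
and 2·(j+1)^2 + (j+1) − 1 = 2j^2 + 5j + 2.
Hence P_n = 2n^2 + n − 1 for every n ≥ 0, by induction.

P_n = 2n^2 + n − 1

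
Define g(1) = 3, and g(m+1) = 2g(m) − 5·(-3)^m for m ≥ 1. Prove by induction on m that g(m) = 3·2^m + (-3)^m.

Base case: g(1) = 3, and 3·2^1 + (-3)^1 = 6 − 3 = 3.
Assume g(k) = 3·2^k + (-3)^k for some k ≥ 1.
Then g(k+1) = 2g(k) − 5·(-3)^k = 2·(3·2^k + (-3)^k) − 5·(-3)^k = 3·2^{k+1} + 2·(-3)^k − 5·(-3)^k = 3·2^{k+1} − 3·(-3)^k = 3·2^{k+1} + (-3)^{k+1}.
By induction, g(m) = 3·2^m + (-3)^m for all m ≥ 1.

g(m) = 3·2^m + (-3)^m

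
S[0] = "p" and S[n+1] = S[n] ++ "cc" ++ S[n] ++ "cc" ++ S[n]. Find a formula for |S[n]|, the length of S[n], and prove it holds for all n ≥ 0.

Claim: |S[n]| = 3^{n+1} − 2.

Base case: |S[0]| = 1, and 3^{0+1} − 2 = 1.
Assume |S[j]| = 3^{j+1} − 2.
Then |S[j+1]| = 3|S[j]| + 4 = 3(3^{j+1} − 2) + 4 = 3^{j+2} − 6 + 4 = 3^{j+2} − 2.
This completes the inductive step, so |S[n]| = 3^{n+1} − 2 for all n ≥ 0.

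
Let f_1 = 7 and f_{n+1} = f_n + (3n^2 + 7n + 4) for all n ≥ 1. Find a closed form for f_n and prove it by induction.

Claim: f_n = n^3 + 2n^2 + n + 3.

Base case: f_1 = 7, and 1^3 + 2·1^2 + 1 + 3 = 7.
Assume f_k = k^3 + 2k^2 + k + 3.
Then f_{k+1} = f_k + (3k^2 + 7k + 4) = (k^3 + 2k^2 + k + 3) + (3k^2 + 7k + 4) = k^3 + 5k^2 + 8k + 7,
and (k+1)^3 + 2·(k+1)^2 + (k+1) + 3 = k^3 + 5k^2 + 8k + 7.
This completes the inductive step, so f_n = n^3 + 2n^2 + n + 3 for all n ≥ 1.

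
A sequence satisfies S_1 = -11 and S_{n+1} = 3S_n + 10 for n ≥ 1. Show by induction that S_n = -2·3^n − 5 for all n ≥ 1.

Base case: S_1 = -11, and -2·3^1 − 5 = -6 − 5 = -11.
Assume S_r = -2·3^r − 5 for some r ≥ 1.
Then S_{r+1} = 3S_r + 10 = 3·(-2·3^r − 5) + 10 = -6·3^r − 15 + 10 = -2·3^{r+1} − 5.
This completes the inductive step, so S_n = -2·3^n − 5 for all n ≥ 1.

S_n = -2·3^n − 5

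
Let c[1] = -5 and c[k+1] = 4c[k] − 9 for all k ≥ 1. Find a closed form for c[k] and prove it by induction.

Claim: c[k] = -2·4^k + 3.

Base case: c[1] = -5, and -2·4^1 + 3 = -8 + 3 = -5.
Assume c[j] = -2·4^j + 3 for some j ≥ 1.
Then c[j+1] = 4c[j] − 9 = 4·(-2·4^j + 3) − 9 = -8·4^j + 12 − 9 = -2·4^{j+1} + 3.
By induction, c[k] = -2·4^k + 3 for all k ≥ 1.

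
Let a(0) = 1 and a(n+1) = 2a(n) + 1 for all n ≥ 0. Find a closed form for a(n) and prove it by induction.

Claim: a(n) = 2^{n+1} − 1.

Base case: a(0) = 1, and 2^{0+1} − 1 = 2 − 1 = 1.
Assume a(k) = 2^{k+1} − 1 for some k ≥ 0.
Then a(k+1) = 2a(k) + 1 = 2·(2^{k+1} − 1) + 1 = 2^{k+2} − 2 + 1 = 2^{k+2} − 1.
This completes the inductive step, so a(n) = 2^{n+1} − 1 for all n ≥ 0.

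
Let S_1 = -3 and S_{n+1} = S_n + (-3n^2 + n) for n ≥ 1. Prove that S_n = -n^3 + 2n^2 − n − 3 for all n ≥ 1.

Base case: S_1 = -3, and -1^3 + 2·1^2 − 1 − 3 = -3.
Assume S_j = -j^3 + 2j^2 − j − 3.
Then S_{j+1} = S_j + (-3j^2 + j) = (-j^3 + 2j^2 − j − 3) + (-3j^2 + j) = -j^3 − j^2 − 3,
and -(j+1)^3 + 2·(j+1)^2 − (j+1) − 3 = -j^3 − j^2 − 3.
Hence S_n = -n^3 + 2n^2 − n − 3 for every n ≥ 1, by induction.

S_n = -n^3 + 2n^2 − n − 3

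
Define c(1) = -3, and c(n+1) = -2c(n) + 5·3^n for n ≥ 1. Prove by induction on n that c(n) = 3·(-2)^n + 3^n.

Base case: c(1) = -3, and 3·(-2)^1 + 3^1 = -6 + 3 = -3.
Assume c(k) = 3·(-2)^k + 3^k for some k ≥ 1.
Then c(k+1) = -2c(k) + 5·3^k = -2·(3·(-2)^k + 3^k) + 5·3^k = 3·(-2)^{k+1} − 2·3^k + 5·3^k = 3·(-2)^{k+1} + 3·3^k = 3·(-2)^{k+1} + 3^{k+1}.
So the formula holds for k+1, and by induction c(n) = 3·(-2)^n + 3^n for all n ≥ 1.

c(n) = 3·(-2)^n + 3^n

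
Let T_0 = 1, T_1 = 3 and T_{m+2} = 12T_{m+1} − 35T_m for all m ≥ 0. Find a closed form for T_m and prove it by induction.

Claim: T_m = 2·5^m − 7^m.

Base cases: T_0 = 1 and 2·5^0 − 7^0 = 1; T_1 = 3 and 2·5^1 − 7^1 = 3.
Assume T_j = 2·5^j − 7^j for all 0 ≤ j ≤ k, where k ≥ 1.
Then T_{k+1} = 12T_k − 35T_{k−1} = 12·(2·5^k − 7^k) − 35·(2·5^{k−1} − 7^{k−1}) = 2·(12·5 − 35)5^{k−1} − (12·7 − 35)7^{k−1} = 50·5^{k−1} − 49·7^{k−1} = 2·5^{k+1} − 7^{k+1}.
This completes the inductive step, so T_m = 2·5^m − 7^m for all m ≥ 0.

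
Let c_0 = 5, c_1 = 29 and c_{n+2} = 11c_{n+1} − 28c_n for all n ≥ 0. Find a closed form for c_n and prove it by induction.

Claim: c_n = 3·7^n + 2·4^n.

Base cases: c_0 = 5 and 3·7^0 + 2·4^0 = 5; c_1 = 29 and 3·7^1 + 2·4^1 = 29.
Assume c_j = 3·7^j + 2·4^j for all 0 ≤ j ≤ r, where r ≥ 1.
Then c_{r+1} = 11c_r − 28c_{r−1} = 11·(3·7^r + 2·4^r) − 28·(3·7^{r−1} + 2·4^{r−1}) = 3·(11·7 − 28)7^{r−1} + 2·(11·4 − 28)4^{r−1} = 147·7^{r−1} + 32·4^{r−1} = 3·7^{r+1} + 2·4^{r+1}.
So the formula holds for r+1, and by strong induction c_n = 3·7^n + 2·4^n for all n ≥ 0.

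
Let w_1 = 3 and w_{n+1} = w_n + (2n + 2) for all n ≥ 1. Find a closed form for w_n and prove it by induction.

Claim: w_n = n^2 + n + 1.

Base case: w_1 = 3, and 1^2 + 1 + 1 = 3.
Assume w_k = k^2 + k + 1.
Then w_{k+1} = w_k + (2k + 2) = (k^2 + k + 1) + (2k + 2) = k^2 + 3k + 3,
and (k+1)^2 + (k+1) + 1 = k^2 + 3k + 3.
Hence w_n = n^2 + n + 1 for every n ≥ 1, by induction.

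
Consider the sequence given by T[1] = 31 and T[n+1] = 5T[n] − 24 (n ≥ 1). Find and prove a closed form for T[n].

Claim: T[n] = 5^{n+1} + 6.

Base case: T[1] = 31, and 5^{1+1} + 6 = 25 + 6 = 31.
Assume T[k] = 5^{k+1} + 6 for some k ≥ 1.
Then T[k+1] = 5T[k] − 24 = 5·(5^{k+1} + 6) − 24 = 5^{k+2} + 30 − 24 = 5^{k+2} + 6.
Hence T[n] = 5^{n+1} + 6 for every n ≥ 1, by induction.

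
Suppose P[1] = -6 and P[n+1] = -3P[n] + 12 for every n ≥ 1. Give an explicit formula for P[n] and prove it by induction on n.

Claim: P[n] = 3·(-3)^n + 3.

Base case: P[1] = -6, and 3·(-3)^1 + 3 = -9 + 3 = -6.
Assume P[r] = 3·(-3)^r + 3 for some r ≥ 1.
Then P[r+1] = -3P[r] + 12 = -3·(3·(-3)^r + 3) + 12 = -9·(-3)^r − 9 + 12 = 3·(-3)^{r+1} + 3.
This completes the inductive step, so P[n] = 3·(-3)^n + 3 for all n ≥ 1.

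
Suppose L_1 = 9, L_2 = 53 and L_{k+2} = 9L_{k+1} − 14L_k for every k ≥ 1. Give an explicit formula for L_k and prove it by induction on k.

Claim: L_k = 2^k + 7^k.

Base cases: L_1 = 9 and 2^1 + 7^1 = 9; L_2 = 53 and 2^2 + 7^2 = 53.
Assume L_j = 2^j + 7^j for all 1 ≤ j ≤ m, where m ≥ 2.
Then L_{m+1} = 9L_m − 14L_{m−1} = 9·(2^m + 7^m) − 14·(2^{m−1} + 7^{m−1}) = (9·2 − 14)2^{m−1} + (9·7 − 14)7^{m−1} = 4·2^{m−1} + 49·7^{m−1} = 2^{m+1} + 7^{m+1}.
By strong induction, L_k = 2^k + 7^k for all k ≥ 1.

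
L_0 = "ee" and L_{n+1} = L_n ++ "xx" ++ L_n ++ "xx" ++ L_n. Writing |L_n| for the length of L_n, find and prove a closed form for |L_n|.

Claim: |L_n| = 4·3^n − 2.

Base case: |L_0| = 2, and 4·3^0 − 2 = 2.
Assume |L_k| = 4·3^k − 2.
Then |L_{k+1}| = 3|L_k| + 4 = 3(4·3^k − 2) + 4 = 4·3^{k+1} − 6 + 4 = 4·3^{k+1} − 2.
Hence |L_n| = 4·3^n − 2 for every n ≥ 0, by induction.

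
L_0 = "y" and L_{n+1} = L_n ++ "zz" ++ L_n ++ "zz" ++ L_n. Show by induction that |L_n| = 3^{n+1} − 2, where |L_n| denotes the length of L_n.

Base case: |L_0| = 1, and 3^{0+1} − 2 = 1.
Assume |L_k| = 3^{k+1} − 2.
Then |L_{k+1}| = 3|L_k| + 4 = 3(3^{k+1} − 2) + 4 = 3^{k+2} − 6 + 4 = 3^{k+2} − 2.
By induction, |L_n| = 3^{n+1} − 2 for all n ≥ 0.

|L_n| = 3^{n+1} − 2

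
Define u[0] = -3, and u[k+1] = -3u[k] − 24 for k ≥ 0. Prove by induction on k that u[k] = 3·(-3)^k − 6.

Base case: u[0] = -3, and 3·(-3)^0 − 6 = 3 − 6 = -3.
Assume u[r] = 3·(-3)^r − 6 for some r ≥ 0.
Then u[r+1] = -3u[r] − 24 = -3·(3·(-3)^r − 6) − 24 = -9·(-3)^r + 18 − 24 = 3·(-3)^{r+1} − 6.
By induction, u[k] = 3·(-3)^k − 6 for all k ≥ 0.

u[k] = 3·(-3)^k − 6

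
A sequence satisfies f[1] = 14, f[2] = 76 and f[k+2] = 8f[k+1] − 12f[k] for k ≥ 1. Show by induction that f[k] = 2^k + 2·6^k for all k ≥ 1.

Base cases: f[1] = 14 and 2^1 + 2·6^1 = 14; f[2] = 76 and 2^2 + 2·6^2 = 76.
Assume f[i] = 2^i + 2·6^i for all 1 ≤ i ≤ j, where j ≥ 2.
Then f[j+1] = 8f[j] − 12f[j−1] = 8·(2^j + 2·6^j) − 12·(2^{j−1} + 2·6^{j−1}) = (8·2 − 12)2^{j−1} + 2·(8·6 − 12)6^{j−1} = 4·2^{j−1} + 72·6^{j−1} = 2^{j+1} + 2·6^{j+1}.
By strong induction, f[k] = 2^k + 2·6^k for all k ≥ 1.

f[k] = 2^k + 2·6^k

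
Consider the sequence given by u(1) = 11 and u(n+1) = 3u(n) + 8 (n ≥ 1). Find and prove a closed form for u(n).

Claim: u(n) = 5·3^n − 4.

Base case: u(1) = 11, and 5·3^1 − 4 = 15 − 4 = 11.
Assume u(k) = 5·3^k − 4 for some k ≥ 1.
Then u(k+1) = 3u(k) + 8 = 3·(5·3^k − 4) + 8 = 15·3^k − 12 + 8 = 5·3^{k+1} − 4.
This completes the inductive step, so u(n) = 5·3^n − 4 for all n ≥ 1.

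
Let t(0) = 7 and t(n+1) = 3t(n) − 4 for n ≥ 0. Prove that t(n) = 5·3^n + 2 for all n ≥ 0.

Base case: t(0) = 7, and 5·3^0 + 2 = 5 + 2 = 7.
Assume t(j) = 5·3^j + 2 for some j ≥ 0.
Then t(j+1) = 3t(j) − 4 = 3·(5·3^j + 2) − 4 = 15·3^j + 6 − 4 = 5·3^{j+1} + 2.
This completes the inductive step, so t(n) = 5·3^n + 2 for all n ≥ 0.

t(n) = 5·3^n + 2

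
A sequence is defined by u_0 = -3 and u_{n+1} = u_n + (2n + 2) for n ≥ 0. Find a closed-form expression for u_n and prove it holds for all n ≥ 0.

Claim: u_n = n^2 + n − 3.

Base case: u_0 = -3, and 0^2 + 0 − 3 = -3.
Assume u_r = r^2 + r − 3.
Then u_{r+1} = u_r + (2r + 2) = (r^2 + r − 3) + (2r + 2) = r^2 + 3r − 1,
and (r+1)^2 + (r+1) − 3 = r^2 + 3r − 1.
This completes the inductive step, so u_n = n^2 + n − 3 for all n ≥ 0.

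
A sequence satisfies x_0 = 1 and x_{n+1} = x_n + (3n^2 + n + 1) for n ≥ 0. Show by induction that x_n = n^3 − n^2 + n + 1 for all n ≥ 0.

Base case: x_0 = 1, and 0^3 − 0^2 + 0 + 1 = 1.
Assume x_j = j^3 − j^2 + j + 1.
Then x_{j+1} = x_j + (3j^2 + j + 1) = (j^3 − j^2 + j + 1) + (3j^2 + j + 1) = j^3 + 2j^2 + 2j + 2,
and (j+1)^3 − (j+1)^2 + (j+1) + 1 = j^3 + 2j^2 + 2j + 2.
Hence x_n = n^3 − n^2 + n + 1 for every n ≥ 0, by induction.

x_n = n^3 − n^2 + n + 1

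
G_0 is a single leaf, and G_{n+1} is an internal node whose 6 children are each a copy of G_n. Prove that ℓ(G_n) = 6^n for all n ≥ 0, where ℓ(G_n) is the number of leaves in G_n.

Base case: ℓ(G_0) = 1, and 6^0 = 1.
Assume ℓ(G_r) = 6^r.
Then ℓ(G_{r+1}) = 6·ℓ(G_r) = 6·6^r = 6^{r+1}.
This completes the inductive step, so ℓ(G_n) = 6^n for all n ≥ 0.

ℓ(G_n) = 6^n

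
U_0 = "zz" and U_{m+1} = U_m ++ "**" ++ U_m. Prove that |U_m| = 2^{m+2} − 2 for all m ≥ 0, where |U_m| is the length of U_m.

Base case: |U_0| = 2, and 2^{0+2} − 2 = 2.
Assume |U_r| = 2^{r+2} − 2.
Then |U_{r+1}| = |U_r| + 2 + |U_r| = 2|U_r| + 2 = 2(2^{r+2} − 2) + 2 = 2^{r+3} − 4 + 2 = 2^{r+3} − 2.
By induction, |U_m| = 2^{m+2} − 2 for all m ≥ 0.

|U_m| = 2^{m+2} − 2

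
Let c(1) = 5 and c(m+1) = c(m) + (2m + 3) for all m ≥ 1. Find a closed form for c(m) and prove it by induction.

Claim: c(m) = m^2 + 2m + 2.

Base case: c(1) = 5, and 1^2 + 2·1 + 2 = 5.
Assume c(j) = j^2 + 2j + 2.
Then c(j+1) = c(j) + (2j + 3) = (j^2 + 2j + 2) + (2j + 3) = j^2 + 4j + 5,
and (j+1)^2 + 2·(j+1) + 2 = j^2 + 4j + 5.
By induction, c(m) = m^2 + 2m + 2 for all m ≥ 1.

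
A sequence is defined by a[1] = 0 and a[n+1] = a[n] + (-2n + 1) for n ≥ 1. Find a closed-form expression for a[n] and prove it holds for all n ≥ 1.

Claim: a[n] = -n^2 + 2n − 1.

Base case: a[1] = 0, and -1^2 + 2·1 − 1 = 0.
Assume a[m] = -m^2 + 2m − 1.
Then a[m+1] = a[m] + (-2m + 1) = (-m^2 + 2m − 1) + (-2m + 1) = -m^2,
and -(m+1)^2 + 2·(m+1) − 1 = -m^2.
This completes the inductive step, so a[n] = -n^2 + 2n − 1 for all n ≥ 1.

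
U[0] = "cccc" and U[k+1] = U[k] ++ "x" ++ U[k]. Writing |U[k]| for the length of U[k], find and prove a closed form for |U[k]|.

Claim: |U[k]| = 5·2^k − 1.

Base case: |U[0]| = 4, and 5·2^0 − 1 = 4.
Assume |U[m]| = 5·2^m − 1.
Then |U[m+1]| = |U[m]| + 1 + |U[m]| = 2|U[m]| + 1 = 2(5·2^m − 1) + 1 = 5·2^{m+1} − 2 + 1 = 5·2^{m+1} − 1.
So the formula holds for m+1, and by induction |U[k]| = 5·2^k − 1 for all k ≥ 0.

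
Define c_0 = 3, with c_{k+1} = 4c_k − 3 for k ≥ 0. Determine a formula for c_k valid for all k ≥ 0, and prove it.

Claim: c_k = 2·4^k + 1.

Base case: c_0 = 3, and 2·4^0 + 1 = 2 + 1 = 3.
Assume c_m = 2·4^m + 1 for some m ≥ 0.
Then c_{m+1} = 4c_m − 3 = 4·(2·4^m + 1) − 3 = 8·4^m + 4 − 3 = 2·4^{m+1} + 1.
So the formula holds for m+1, and by induction c_k = 2·4^k + 1 for all k ≥ 0.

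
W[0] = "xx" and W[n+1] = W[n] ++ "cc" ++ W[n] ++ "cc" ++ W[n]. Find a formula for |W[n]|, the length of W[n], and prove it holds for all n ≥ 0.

Claim: |W[n]| = 4·3^n − 2.

Base case: |W[0]| = 2, and 4·3^0 − 2 = 2.
Assume |W[j]| = 4·3^j − 2.
Then |W[j+1]| = 3|W[j]| + 4 = 3(4·3^j − 2) + 4 = 4·3^{j+1} − 6 + 4 = 4·3^{j+1} − 2.
This completes the inductive step, so |W[n]| = 4·3^n − 2 for all n ≥ 0.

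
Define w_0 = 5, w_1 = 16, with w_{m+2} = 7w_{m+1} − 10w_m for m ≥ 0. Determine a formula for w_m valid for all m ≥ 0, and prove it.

Claim: w_m = 3·2^m + 2·5^m.

Base cases: w_0 = 5 and 3·2^0 + 2·5^0 = 5; w_1 = 16 and 3·2^1 + 2·5^1 = 16.
Assume w_j = 3·2^j + 2·5^j for all 0 ≤ j ≤ r, where r ≥ 1.
Then w_{r+1} = 7w_r − 10w_{r−1} = 7·(3·2^r + 2·5^r) − 10·(3·2^{r−1} + 2·5^{r−1}) = 3·(7·2 − 10)2^{r−1} + 2·(7·5 − 10)5^{r−1} = 12·2^{r−1} + 50·5^{r−1} = 3·2^{r+1} + 2·5^{r+1}.
By strong induction, w_m = 3·2^m + 2·5^m for all m ≥ 0.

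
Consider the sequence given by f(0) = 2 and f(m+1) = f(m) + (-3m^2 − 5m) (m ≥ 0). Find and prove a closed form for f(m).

Claim: f(m) = -m^3 − m^2 + 2m + 2.

Base case: f(0) = 2, and -0^3 − 0^2 + 2·0 + 2 = 2.
Assume f(r) = -r^3 − r^2 + 2r + 2.
Then f(r+1) = f(r) + (-3r^2 − 5r) = (-r^3 − r^2 + 2r + 2) + (-3r^2 − 5r) = -r^3 − 4r^2 − 3r + 2,
and -(r+1)^3 − (r+1)^2 + 2·(r+1) + 2 = -r^3 − 4r^2 − 3r + 2.
This completes the inductive step, so f(m) = -m^3 − m^2 + 2m + 2 for all m ≥ 0.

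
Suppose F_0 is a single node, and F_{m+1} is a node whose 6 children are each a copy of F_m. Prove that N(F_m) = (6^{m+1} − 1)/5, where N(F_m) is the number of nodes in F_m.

Base case: N(F_0) = 1, and (6^{0+1} − 1)/5 = 1.
Assume N(F_j) = (6^{j+1} − 1)/5.
Then N(F_{j+1}) = 1 + 6N(F_j) = 1 + 6·(6^{j+1} − 1)/5 = 1 + (6^{j+2} − 6)/5 = (5 + 6^{j+2} − 6)/5 = (6^{j+2} − 1)/5.
This completes the inductive step, so N(F_m) = (6^{m+1} − 1)/5 for all m ≥ 0.

N(F_m) = (6^{m+1} − 1)/5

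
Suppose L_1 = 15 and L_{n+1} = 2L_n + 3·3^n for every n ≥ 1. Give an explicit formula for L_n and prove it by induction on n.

Claim: L_n = 3·2^n + 3·3^n.

Base case: L_1 = 15, and 3·2^1 + 3·3^1 = 6 + 9 = 15.
Assume L_r = 3·2^r + 3·3^r for some r ≥ 1.
Then L_{r+1} = 2L_r + 3·3^r = 2·(3·2^r + 3·3^r) + 3·3^r = 3·2^{r+1} + 6·3^r + 3·3^r = 3·2^{r+1} + 9·3^r = 3·2^{r+1} + 3·3^{r+1}.
So the formula holds for r+1, and by induction L_n = 3·2^n + 3·3^n for all n ≥ 1.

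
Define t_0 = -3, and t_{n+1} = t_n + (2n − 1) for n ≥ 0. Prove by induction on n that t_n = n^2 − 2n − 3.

Base case: t_0 = -3, and 0^2 − 2·0 − 3 = -3.
Assume t_m = m^2 − 2m − 3.
Then t_{m+1} = t_m + (2m − 1) = (m^2 − 2m − 3) + (2m − 1) = m^2 − 4,
and (m+1)^2 − 2·(m+1) − 3 = m^2 − 4.
By induction, t_n = n^2 − 2n − 3 for all n ≥ 0.

t_n = n^2 − 2n − 3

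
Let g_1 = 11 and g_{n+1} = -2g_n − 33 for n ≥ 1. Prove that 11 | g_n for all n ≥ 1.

Base case: g_1 = 11 = 11·1, so 11 | g_1.
Assume 11 | g_r, so g_r = 11t for some integer t.
Then g_{r+1} = -2g_r − 33 = -2·(11t) − 33 = 11(-2t − 3), so 11 | g_{r+1}.
So the property holds for r+1, and by induction 11 | g_n for all n ≥ 1.

11 | g_n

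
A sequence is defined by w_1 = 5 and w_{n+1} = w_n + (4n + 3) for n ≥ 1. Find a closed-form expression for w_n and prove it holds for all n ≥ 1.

Claim: w_n = 2n^2 + n + 2.

Base case: w_1 = 5, and 2·1^2 + 1 + 2 = 5.
Assume w_k = 2k^2 + k + 2.
Then w_{k+1} = w_k + (4k + 3) = (2k^2 + k + 2) + (4k + 3) = 2k^2 + 5k + 5,
and 2·(k+1)^2 + (k+1) + 2 = 2k^2 + 5k + 5.
This completes the inductive step, so w_n = 2n^2 + n + 2 for all n ≥ 1.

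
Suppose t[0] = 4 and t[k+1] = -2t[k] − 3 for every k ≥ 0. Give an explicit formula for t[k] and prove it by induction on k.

Claim: t[k] = 5·(-2)^k − 1.

Base case: t[0] = 4, and 5·(-2)^0 − 1 = 5 − 1 = 4.
Assume t[j] = 5·(-2)^j − 1 for some j ≥ 0.
Then t[j+1] = -2t[j] − 3 = -2·(5·(-2)^j − 1) − 3 = -10·(-2)^j + 2 − 3 = 5·(-2)^{j+1} − 1.
This completes the inductive step, so t[k] = 5·(-2)^k − 1 for all k ≥ 0.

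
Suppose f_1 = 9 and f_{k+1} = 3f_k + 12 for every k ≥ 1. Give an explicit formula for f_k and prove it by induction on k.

Claim: f_k = 5·3^k − 6.

Base case: f_1 = 9, and 5·3^1 − 6 = 15 − 6 = 9.
Assume f_m = 5·3^m − 6 for some m ≥ 1.
Then f_{m+1} = 3f_m + 12 = 3·(5·3^m − 6) + 12 = 15·3^m − 18 + 12 = 5·3^{m+1} − 6.
Hence f_k = 5·3^k − 6 for every k ≥ 1, by induction.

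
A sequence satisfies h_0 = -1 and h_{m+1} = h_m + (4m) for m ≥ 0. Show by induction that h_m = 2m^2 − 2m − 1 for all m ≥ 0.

Base case: h_0 = -1, and 2·0^2 − 2·0 − 1 = -1.
Assume h_j = 2j^2 − 2j − 1.
Then h_{j+1} = h_j + (4j) = (2j^2 − 2j − 1) + (4j) = 2j^2 + 2j − 1,
and 2·(j+1)^2 − 2·(j+1) − 1 = 2j^2 + 2j − 1.
Hence h_m = 2m^2 − 2m − 1 for every m ≥ 0, by induction.

h_m = 2m^2 − 2m − 1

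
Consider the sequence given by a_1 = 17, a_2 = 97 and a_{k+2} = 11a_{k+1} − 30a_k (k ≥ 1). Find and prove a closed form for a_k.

Claim: a_k = 5^k + 2·6^k.

Base cases: a_1 = 17 and 5^1 + 2·6^1 = 17; a_2 = 97 and 5^2 + 2·6^2 = 97.
Assume a_i = 5^i + 2·6^i for all 1 ≤ i ≤ j, where j ≥ 2.
Then a_{j+1} = 11a_j − 30a_{j−1} = 11·(5^j + 2·6^j) − 30·(5^{j−1} + 2·6^{j−1}) = (11·5 − 30)5^{j−1} + 2·(11·6 − 30)6^{j−1} = 25·5^{j−1} + 72·6^{j−1} = 5^{j+1} + 2·6^{j+1}.
So the formula holds for j+1, and by strong induction a_k = 5^k + 2·6^k for all k ≥ 1.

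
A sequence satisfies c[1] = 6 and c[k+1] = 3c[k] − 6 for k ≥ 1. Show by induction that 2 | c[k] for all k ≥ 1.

Base case: c[1] = 6 = 2·3, so 2 | c[1].
Assume 2 | c[m], so c[m] = 2t for some integer t.
Then c[m+1] = 3c[m] − 6 = 3·(2t) − 6 = 2(3t − 3), so 2 | c[m+1].
This completes the inductive step, so 2 | c[k] for all k ≥ 1.

2 | c[k]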